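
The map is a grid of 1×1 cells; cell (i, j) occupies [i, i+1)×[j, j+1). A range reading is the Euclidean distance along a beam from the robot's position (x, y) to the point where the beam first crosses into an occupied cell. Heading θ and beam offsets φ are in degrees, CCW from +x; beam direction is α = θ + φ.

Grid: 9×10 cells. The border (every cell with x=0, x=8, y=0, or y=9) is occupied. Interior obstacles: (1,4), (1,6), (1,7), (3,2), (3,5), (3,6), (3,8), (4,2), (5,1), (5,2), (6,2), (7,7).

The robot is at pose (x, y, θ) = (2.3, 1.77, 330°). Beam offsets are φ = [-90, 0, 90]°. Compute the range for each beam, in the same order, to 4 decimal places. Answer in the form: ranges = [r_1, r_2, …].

ranges = [0.8891, 1.5400, 1.4000]

beam 1: φ=-90°, α=240°
  cosα=-0.5000 sinα=-0.8660 | (2,1) | tMaxX 0.6000 tMaxY 0.8891 | tΔX 2.0000 tΔY 1.1547
    t=0.6000 [x] (1,1)
    t=0.8891 [y] (1,0) — stop
  → r_1 = 0.8891
beam 2: φ=0°, α=330°
  cosα=0.8660 sinα=-0.5000 | (2,1) | tMaxX 0.8083 tMaxY 1.5400 | tΔX 1.1547 tΔY 2.0000
    t=0.8083 [x] (3,1)
    t=1.5400 [y] (3,0) — stop
  → r_2 = 1.5400
beam 3: φ=90°, α=60°
  cosα=0.5000 sinα=0.8660 | (2,1) | tMaxX 1.4000 tMaxY 0.2656 | tΔX 2.0000 tΔY 1.1547
    t=0.2656 [y] (2,2)
    t=1.4000 [x] (3,2) — stop
  → r_3 = 1.4000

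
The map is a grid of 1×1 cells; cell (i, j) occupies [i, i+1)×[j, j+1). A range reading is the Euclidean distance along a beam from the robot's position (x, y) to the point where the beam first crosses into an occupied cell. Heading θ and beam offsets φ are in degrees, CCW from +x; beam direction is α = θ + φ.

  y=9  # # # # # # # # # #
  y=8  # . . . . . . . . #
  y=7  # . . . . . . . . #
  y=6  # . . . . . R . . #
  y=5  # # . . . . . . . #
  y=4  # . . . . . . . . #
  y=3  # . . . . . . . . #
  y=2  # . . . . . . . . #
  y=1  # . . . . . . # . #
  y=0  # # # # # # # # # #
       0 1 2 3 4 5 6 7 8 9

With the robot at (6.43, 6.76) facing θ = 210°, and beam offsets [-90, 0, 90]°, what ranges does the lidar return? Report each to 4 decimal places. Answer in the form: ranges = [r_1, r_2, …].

ranges = [2.5865, 6.2700, 5.1400]

beam 1: φ=-90°, α=120°
  cosα=-0.5000 sinα=0.8660 | (6,6) | tMaxX 0.8600 tMaxY 0.2771 | tΔX 2.0000 tΔY 1.1547
    t=0.2771 [y] (6,7)
    t=0.8600 [x] (5,7)
    t=1.4318 [y] (5,8)
    t=2.5865 [y] (5,9) — stop
  → r_1 = 2.5865
beam 2: φ=0°, α=210°
  cosα=-0.8660 sinα=-0.5000 | (6,6) | tMaxX 0.4965 tMaxY 1.5200 | tΔX 1.1547 tΔY 2.0000
    t=0.4965 [x] (5,6)
    t=1.5200 [y] (5,5)
    t=1.6512 [x] (4,5)
    t=2.8059 [x] (3,5)
    t=3.5200 [y] (3,4)
    t=3.9606 [x] (2,4)
    t=5.1153 [x] (1,4)
    t=5.5200 [y] (1,3)
    t=6.2700 [x] (0,3) — stop
  → r_2 = 6.2700
beam 3: φ=90°, α=300°
  cosα=0.5000 sinα=-0.8660 | (6,6) | tMaxX 1.1400 tMaxY 0.8776 | tΔX 2.0000 tΔY 1.1547
    t=0.8776 [y] (6,5)
    t=1.1400 [x] (7,5)
    t=2.0323 [y] (7,4)
    t=3.1400 [x] (8,4)
    t=3.1870 [y] (8,3)
    t=4.3417 [y] (8,2)
    t=5.1400 [x] (9,2) — stop
  → r_3 = 5.1400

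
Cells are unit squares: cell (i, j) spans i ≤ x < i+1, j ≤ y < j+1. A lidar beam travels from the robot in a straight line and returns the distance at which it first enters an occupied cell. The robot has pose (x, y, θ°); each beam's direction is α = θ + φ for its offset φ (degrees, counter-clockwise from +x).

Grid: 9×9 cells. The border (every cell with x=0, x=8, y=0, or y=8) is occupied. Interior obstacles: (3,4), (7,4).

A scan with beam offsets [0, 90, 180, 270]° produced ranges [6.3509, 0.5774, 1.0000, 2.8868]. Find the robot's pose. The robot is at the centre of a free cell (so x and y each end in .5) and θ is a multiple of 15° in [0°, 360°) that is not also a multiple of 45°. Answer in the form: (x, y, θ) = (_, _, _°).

(x, y, θ) = (6.5, 1.5, 150°)

The pose lattice has 47·16 = 752 candidates. Test each by forward raycasting.
  (4.5, 7.5, 165°): beam 1 = 1.9319 ≠ 6.3509 ✗
  (2.5, 1.5, 255°): beam 1 = 0.5176 ≠ 6.3509 ✗
  (4.5, 2.5, 15°): beam 1 = 3.6235 ≠ 6.3509 ✗
  (7.5, 3.5, 30°): beam 1 = 0.5774 ≠ 6.3509 ✗
  (3.5, 1.5, 195°): beam 1 = 1.9319 ≠ 6.3509 ✗
  …
  (6.5, 1.5, 150°): r_1=6.3509, r_2=0.5774, r_3=1.0000, r_4=2.8868 — all match ✓
No second candidate reproduces the full scan.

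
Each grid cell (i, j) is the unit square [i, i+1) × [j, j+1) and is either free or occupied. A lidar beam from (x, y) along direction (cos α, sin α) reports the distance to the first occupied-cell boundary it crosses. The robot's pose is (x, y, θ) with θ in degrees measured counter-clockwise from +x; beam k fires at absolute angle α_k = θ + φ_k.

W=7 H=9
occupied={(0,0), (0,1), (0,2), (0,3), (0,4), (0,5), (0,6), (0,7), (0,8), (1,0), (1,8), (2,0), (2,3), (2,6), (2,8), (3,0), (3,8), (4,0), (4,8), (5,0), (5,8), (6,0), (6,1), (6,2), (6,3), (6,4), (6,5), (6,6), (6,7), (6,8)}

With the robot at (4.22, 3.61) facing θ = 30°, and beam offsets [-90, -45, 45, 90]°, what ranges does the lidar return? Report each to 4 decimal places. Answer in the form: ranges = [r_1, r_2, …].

beam 1: φ=-90°, α=300°
  dir = (cos 300°, sin 300°) = (0.5000, -0.8660); from cell (4,3)
  next x-line at t=1.5600, next y-line at t=0.7044; Δt_x=2.0000, Δt_y=1.1547
    y: enter (4,2) at t=0.7044
    x: enter (5,2) at t=1.5600
    y: enter (5,1) at t=1.8591
    y: enter (5,0) at t=3.0138 ← occupied
  → r_1 = 3.0138
beam 2: φ=-45°, α=345°
  dir = (cos 345°, sin 345°) = (0.9659, -0.2588); from cell (4,3)
  next x-line at t=0.8075, next y-line at t=2.3569; Δt_x=1.0353, Δt_y=3.8637
    x: enter (5,3) at t=0.8075
    x: enter (6,3) at t=1.8428 ← occupied
  → r_2 = 1.8428
beam 3: φ=45°, α=75°
  dir = (cos 75°, sin 75°) = (0.2588, 0.9659); from cell (4,3)
  next x-line at t=3.0137, next y-line at t=0.4038; Δt_x=3.8637, Δt_y=1.0353
    y: enter (4,4) at t=0.4038
    y: enter (4,5) at t=1.4390
    y: enter (4,6) at t=2.4743
    x: enter (5,6) at t=3.0137
    y: enter (5,7) at t=3.5096
    y: enter (5,8) at t=4.5449 ← occupied
  → r_3 = 4.5449
beam 4: φ=90°, α=120°
  dir = (cos 120°, sin 120°) = (-0.5000, 0.8660); from cell (4,3)
  next x-line at t=0.4400, next y-line at t=0.4503; Δt_x=2.0000, Δt_y=1.1547
    x: enter (3,3) at t=0.4400
    y: enter (3,4) at t=0.4503
    y: enter (3,5) at t=1.6050
    x: enter (2,5) at t=2.4400
    y: enter (2,6) at t=2.7597 ← occupied
  → r_4 = 2.7597

ranges = [3.0138, 1.8428, 4.5449, 2.7597]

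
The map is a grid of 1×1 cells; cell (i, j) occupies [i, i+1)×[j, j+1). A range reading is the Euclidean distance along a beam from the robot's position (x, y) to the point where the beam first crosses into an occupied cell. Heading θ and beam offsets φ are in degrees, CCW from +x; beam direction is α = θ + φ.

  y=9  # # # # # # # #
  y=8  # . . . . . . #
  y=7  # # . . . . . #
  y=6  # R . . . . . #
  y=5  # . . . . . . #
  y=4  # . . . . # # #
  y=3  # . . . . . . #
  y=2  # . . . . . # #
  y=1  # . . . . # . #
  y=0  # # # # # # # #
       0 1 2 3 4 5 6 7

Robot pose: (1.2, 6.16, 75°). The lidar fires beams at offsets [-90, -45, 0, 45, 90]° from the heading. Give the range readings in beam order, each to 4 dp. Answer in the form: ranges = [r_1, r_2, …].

ranges = [4.4819, 5.6800, 0.8696, 0.4000, 0.2071]

beam 1: φ=-90°, α=345°
  dir = (cos 345°, sin 345°) = (0.9659, -0.2588); from cell (1,6)
  next x-line at t=0.8282, next y-line at t=0.6182; Δt_x=1.0353, Δt_y=3.8637
    y: enter (1,5) at t=0.6182
    x: enter (2,5) at t=0.8282
    x: enter (3,5) at t=1.8635
    x: enter (4,5) at t=2.8988
    x: enter (5,5) at t=3.9340
    y: enter (5,4) at t=4.4819 ← occupied
  → r_1 = 4.4819
beam 2: φ=-45°, α=30°
  dir = (cos 30°, sin 30°) = (0.8660, 0.5000); from cell (1,6)
  next x-line at t=0.9238, next y-line at t=1.6800; Δt_x=1.1547, Δt_y=2.0000
    x: enter (2,6) at t=0.9238
    y: enter (2,7) at t=1.6800
    x: enter (3,7) at t=2.0785
    x: enter (4,7) at t=3.2332
    y: enter (4,8) at t=3.6800
    x: enter (5,8) at t=4.3879
    x: enter (6,8) at t=5.5426
    y: enter (6,9) at t=5.6800 ← occupied
  → r_2 = 5.6800
beam 3: φ=0°, α=75°
  dir = (cos 75°, sin 75°) = (0.2588, 0.9659); from cell (1,6)
  next x-line at t=3.0910, next y-line at t=0.8696; Δt_x=3.8637, Δt_y=1.0353
    y: enter (1,7) at t=0.8696 ← occupied
  → r_3 = 0.8696
beam 4: φ=45°, α=120°
  dir = (cos 120°, sin 120°) = (-0.5000, 0.8660); from cell (1,6)
  next x-line at t=0.4000, next y-line at t=0.9699; Δt_x=2.0000, Δt_y=1.1547
    x: enter (0,6) at t=0.4000 ← occupied
  → r_4 = 0.4000
beam 5: φ=90°, α=165°
  dir = (cos 165°, sin 165°) = (-0.9659, 0.2588); from cell (1,6)
  next x-line at t=0.2071, next y-line at t=3.2455; Δt_x=1.0353, Δt_y=3.8637
    x: enter (0,6) at t=0.2071 ← occupied
  → r_5 = 0.2071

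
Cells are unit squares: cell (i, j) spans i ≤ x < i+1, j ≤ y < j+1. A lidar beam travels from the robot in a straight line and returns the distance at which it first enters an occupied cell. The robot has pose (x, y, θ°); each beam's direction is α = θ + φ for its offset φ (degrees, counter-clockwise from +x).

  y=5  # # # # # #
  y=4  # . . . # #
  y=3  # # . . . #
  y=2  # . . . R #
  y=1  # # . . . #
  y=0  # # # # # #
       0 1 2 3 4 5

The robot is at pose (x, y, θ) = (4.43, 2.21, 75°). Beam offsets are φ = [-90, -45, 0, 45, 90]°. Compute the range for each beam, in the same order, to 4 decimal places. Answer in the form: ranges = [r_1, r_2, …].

ranges = [0.5901, 0.6582, 1.8531, 3.2216, 3.0523]

beam 1: φ=-90°, α=345°
  d=(0.9659,-0.2588)  start (4,2)  tX=0.5901 tY=0.8114  stride 1/|dx|=1.0353 1/|dy|=3.8637
    cross x-line → (5,2), t=0.5901 (wall)
  → r_1 = 0.5901
beam 2: φ=-45°, α=30°
  d=(0.8660,0.5000)  start (4,2)  tX=0.6582 tY=1.5800  stride 1/|dx|=1.1547 1/|dy|=2.0000
    cross x-line → (5,2), t=0.6582 (wall)
  → r_2 = 0.6582
beam 3: φ=0°, α=75°
  d=(0.2588,0.9659)  start (4,2)  tX=2.2023 tY=0.8179  stride 1/|dx|=3.8637 1/|dy|=1.0353
    cross y-line → (4,3), t=0.8179
    cross y-line → (4,4), t=1.8531 (wall)
  → r_3 = 1.8531
beam 4: φ=45°, α=120°
  d=(-0.5000,0.8660)  start (4,2)  tX=0.8600 tY=0.9122  stride 1/|dx|=2.0000 1/|dy|=1.1547
    cross x-line → (3,2), t=0.8600
    cross y-line → (3,3), t=0.9122
    cross y-line → (3,4), t=2.0669
    cross x-line → (2,4), t=2.8600
    cross y-line → (2,5), t=3.2216 (wall)
  → r_4 = 3.2216
beam 5: φ=90°, α=165°
  d=(-0.9659,0.2588)  start (4,2)  tX=0.4452 tY=3.0523  stride 1/|dx|=1.0353 1/|dy|=3.8637
    cross x-line → (3,2), t=0.4452
    cross x-line → (2,2), t=1.4804
    cross x-line → (1,2), t=2.5157
    cross y-line → (1,3), t=3.0523 (wall)
  → r_5 = 3.0523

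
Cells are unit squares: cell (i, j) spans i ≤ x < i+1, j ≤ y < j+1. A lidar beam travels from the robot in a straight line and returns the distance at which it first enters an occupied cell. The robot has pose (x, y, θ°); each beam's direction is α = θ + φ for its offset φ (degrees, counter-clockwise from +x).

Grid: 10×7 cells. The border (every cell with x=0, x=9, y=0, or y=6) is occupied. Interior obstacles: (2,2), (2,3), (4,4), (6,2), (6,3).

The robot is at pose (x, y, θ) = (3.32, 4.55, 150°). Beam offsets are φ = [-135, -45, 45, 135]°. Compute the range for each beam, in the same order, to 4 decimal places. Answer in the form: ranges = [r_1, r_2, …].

ranges = [0.7040, 1.5012, 2.4018, 3.6752]

beam 1: φ=-135°, α=15°
  direction (0.9659, 0.2588); cell (3,4); t to first gridline: x 0.7040, y 1.7387 (then +1.0353 / +3.8637)
    (4,4) via x @ 0.7040  # hit
  → r_1 = 0.7040
beam 2: φ=-45°, α=105°
  direction (-0.2588, 0.9659); cell (3,4); t to first gridline: x 1.2364, y 0.4659 (then +3.8637 / +1.0353)
    (3,5) via y @ 0.4659
    (2,5) via x @ 1.2364
    (2,6) via y @ 1.5012  # hit
  → r_2 = 1.5012
beam 3: φ=45°, α=195°
  direction (-0.9659, -0.2588); cell (3,4); t to first gridline: x 0.3313, y 2.1250 (then +1.0353 / +3.8637)
    (2,4) via x @ 0.3313
    (1,4) via x @ 1.3666
    (1,3) via y @ 2.1250
    (0,3) via x @ 2.4018  # hit
  → r_3 = 2.4018
beam 4: φ=135°, α=285°
  direction (0.2588, -0.9659); cell (3,4); t to first gridline: x 2.6273, y 0.5694 (then +3.8637 / +1.0353)
    (3,3) via y @ 0.5694
    (3,2) via y @ 1.6047
    (4,2) via x @ 2.6273
    (4,1) via y @ 2.6400
    (4,0) via y @ 3.6752  # hit
  → r_4 = 3.6752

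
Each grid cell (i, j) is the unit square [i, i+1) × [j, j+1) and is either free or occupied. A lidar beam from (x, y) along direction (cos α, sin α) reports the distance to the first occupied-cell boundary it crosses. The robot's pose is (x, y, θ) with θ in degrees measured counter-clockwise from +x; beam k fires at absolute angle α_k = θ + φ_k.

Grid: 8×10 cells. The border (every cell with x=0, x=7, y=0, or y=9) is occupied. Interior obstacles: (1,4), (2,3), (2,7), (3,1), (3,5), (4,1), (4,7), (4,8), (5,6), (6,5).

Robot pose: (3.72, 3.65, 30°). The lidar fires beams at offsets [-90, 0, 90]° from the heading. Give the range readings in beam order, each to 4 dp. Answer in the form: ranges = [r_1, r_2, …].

ranges = [1.9053, 2.7000, 5.4400]

beam 1: φ=-90°, α=300°
  cosα=0.5000 sinα=-0.8660 | (3,3) | tMaxX 0.5600 tMaxY 0.7506 | tΔX 2.0000 tΔY 1.1547
    t=0.5600 [x] (4,3)
    t=0.7506 [y] (4,2)
    t=1.9053 [y] (4,1) — stop
  → r_1 = 1.9053
beam 2: φ=0°, α=30°
  cosα=0.8660 sinα=0.5000 | (3,3) | tMaxX 0.3233 tMaxY 0.7000 | tΔX 1.1547 tΔY 2.0000
    t=0.3233 [x] (4,3)
    t=0.7000 [y] (4,4)
    t=1.4780 [x] (5,4)
    t=2.6327 [x] (6,4)
    t=2.7000 [y] (6,5) — stop
  → r_2 = 2.7000
beam 3: φ=90°, α=120°
  cosα=-0.5000 sinα=0.8660 | (3,3) | tMaxX 1.4400 tMaxY 0.4041 | tΔX 2.0000 tΔY 1.1547
    t=0.4041 [y] (3,4)
    t=1.4400 [x] (2,4)
    t=1.5588 [y] (2,5)
    t=2.7135 [y] (2,6)
    t=3.4400 [x] (1,6)
    t=3.8682 [y] (1,7)
    t=5.0229 [y] (1,8)
    t=5.4400 [x] (0,8) — stop
  → r_3 = 5.4400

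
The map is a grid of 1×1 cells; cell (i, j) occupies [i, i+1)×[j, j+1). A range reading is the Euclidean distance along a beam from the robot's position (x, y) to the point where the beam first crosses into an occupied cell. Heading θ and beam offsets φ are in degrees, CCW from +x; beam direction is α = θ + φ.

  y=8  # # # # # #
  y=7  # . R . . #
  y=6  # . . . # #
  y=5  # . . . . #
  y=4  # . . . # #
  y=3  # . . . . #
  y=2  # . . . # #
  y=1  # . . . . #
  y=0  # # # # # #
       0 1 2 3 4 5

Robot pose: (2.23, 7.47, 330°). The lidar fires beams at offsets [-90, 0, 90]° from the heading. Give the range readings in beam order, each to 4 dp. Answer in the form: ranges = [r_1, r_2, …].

beam 1: φ=-90°, α=240°
  cosα=-0.5000 sinα=-0.8660 | (2,7) | tMaxX 0.4600 tMaxY 0.5427 | tΔX 2.0000 tΔY 1.1547
    t=0.4600 [x] (1,7)
    t=0.5427 [y] (1,6)
    t=1.6974 [y] (1,5)
    t=2.4600 [x] (0,5) — stop
  → r_1 = 2.4600
beam 2: φ=0°, α=330°
  cosα=0.8660 sinα=-0.5000 | (2,7) | tMaxX 0.8891 tMaxY 0.9400 | tΔX 1.1547 tΔY 2.0000
    t=0.8891 [x] (3,7)
    t=0.9400 [y] (3,6)
    t=2.0438 [x] (4,6) — stop
  → r_2 = 2.0438
beam 3: φ=90°, α=60°
  cosα=0.5000 sinα=0.8660 | (2,7) | tMaxX 1.5400 tMaxY 0.6120 | tΔX 2.0000 tΔY 1.1547
    t=0.6120 [y] (2,8) — stop
  → r_3 = 0.6120

ranges = [2.4600, 2.0438, 0.6120]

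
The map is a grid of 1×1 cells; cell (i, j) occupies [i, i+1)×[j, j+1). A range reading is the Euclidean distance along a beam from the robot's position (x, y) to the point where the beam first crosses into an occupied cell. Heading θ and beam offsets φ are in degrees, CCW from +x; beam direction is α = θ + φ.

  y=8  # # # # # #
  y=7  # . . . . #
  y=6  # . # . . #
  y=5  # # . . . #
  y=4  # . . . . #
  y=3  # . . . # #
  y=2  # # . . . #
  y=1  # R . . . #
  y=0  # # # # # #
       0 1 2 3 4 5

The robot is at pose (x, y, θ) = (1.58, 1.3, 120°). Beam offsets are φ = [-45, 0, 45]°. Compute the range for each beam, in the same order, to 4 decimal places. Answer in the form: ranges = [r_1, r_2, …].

beam 1: φ=-45°, α=75°
  dir = (cos 75°, sin 75°) = (0.2588, 0.9659); from cell (1,1)
  next x-line at t=1.6228, next y-line at t=0.7247; Δt_x=3.8637, Δt_y=1.0353
    y: enter (1,2) at t=0.7247 ← occupied
  → r_1 = 0.7247
beam 2: φ=0°, α=120°
  dir = (cos 120°, sin 120°) = (-0.5000, 0.8660); from cell (1,1)
  next x-line at t=1.1600, next y-line at t=0.8083; Δt_x=2.0000, Δt_y=1.1547
    y: enter (1,2) at t=0.8083 ← occupied
  → r_2 = 0.8083
beam 3: φ=45°, α=165°
  dir = (cos 165°, sin 165°) = (-0.9659, 0.2588); from cell (1,1)
  next x-line at t=0.6005, next y-line at t=2.7046; Δt_x=1.0353, Δt_y=3.8637
    x: enter (0,1) at t=0.6005 ← occupied
  → r_3 = 0.6005

ranges = [0.7247, 0.8083, 0.6005]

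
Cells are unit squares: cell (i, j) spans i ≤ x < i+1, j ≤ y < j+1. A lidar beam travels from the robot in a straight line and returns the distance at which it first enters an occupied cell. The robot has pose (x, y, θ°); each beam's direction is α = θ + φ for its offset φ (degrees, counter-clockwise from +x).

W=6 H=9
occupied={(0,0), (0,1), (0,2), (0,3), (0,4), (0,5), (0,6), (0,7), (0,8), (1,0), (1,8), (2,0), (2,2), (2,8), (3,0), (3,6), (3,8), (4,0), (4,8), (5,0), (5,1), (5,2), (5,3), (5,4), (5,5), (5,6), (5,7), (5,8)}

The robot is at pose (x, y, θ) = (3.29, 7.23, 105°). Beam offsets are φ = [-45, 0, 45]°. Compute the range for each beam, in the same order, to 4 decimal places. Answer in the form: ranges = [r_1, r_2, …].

beam 1: φ=-45°, α=60°
  dir = (cos 60°, sin 60°) = (0.5000, 0.8660); from cell (3,7)
  next x-line at t=1.4200, next y-line at t=0.8891; Δt_x=2.0000, Δt_y=1.1547
    y: enter (3,8) at t=0.8891 ← occupied
  → r_1 = 0.8891
beam 2: φ=0°, α=105°
  dir = (cos 105°, sin 105°) = (-0.2588, 0.9659); from cell (3,7)
  next x-line at t=1.1205, next y-line at t=0.7972; Δt_x=3.8637, Δt_y=1.0353
    y: enter (3,8) at t=0.7972 ← occupied
  → r_2 = 0.7972
beam 3: φ=45°, α=150°
  dir = (cos 150°, sin 150°) = (-0.8660, 0.5000); from cell (3,7)
  next x-line at t=0.3349, next y-line at t=1.5400; Δt_x=1.1547, Δt_y=2.0000
    x: enter (2,7) at t=0.3349
    x: enter (1,7) at t=1.4896
    y: enter (1,8) at t=1.5400 ← occupied
  → r_3 = 1.5400

ranges = [0.8891, 0.7972, 1.5400]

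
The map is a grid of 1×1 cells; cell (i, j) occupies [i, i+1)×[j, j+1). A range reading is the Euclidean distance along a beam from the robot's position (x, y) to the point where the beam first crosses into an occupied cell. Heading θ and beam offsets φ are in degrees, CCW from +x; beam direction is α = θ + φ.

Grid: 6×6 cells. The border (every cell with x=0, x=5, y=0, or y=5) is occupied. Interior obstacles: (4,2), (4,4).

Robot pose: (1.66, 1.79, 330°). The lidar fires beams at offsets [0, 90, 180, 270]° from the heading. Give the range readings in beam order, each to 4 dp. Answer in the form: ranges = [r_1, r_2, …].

ranges = [1.5800, 3.7066, 0.7621, 0.9122]

beam 1: φ=0°, α=330°
  dir = (cos 330°, sin 330°) = (0.8660, -0.5000); from cell (1,1)
  next x-line at t=0.3926, next y-line at t=1.5800; Δt_x=1.1547, Δt_y=2.0000
    x: enter (2,1) at t=0.3926
    x: enter (3,1) at t=1.5473
    y: enter (3,0) at t=1.5800 ← occupied
  → r_1 = 1.5800
beam 2: φ=90°, α=60°
  dir = (cos 60°, sin 60°) = (0.5000, 0.8660); from cell (1,1)
  next x-line at t=0.6800, next y-line at t=0.2425; Δt_x=2.0000, Δt_y=1.1547
    y: enter (1,2) at t=0.2425
    x: enter (2,2) at t=0.6800
    y: enter (2,3) at t=1.3972
    y: enter (2,4) at t=2.5519
    x: enter (3,4) at t=2.6800
    y: enter (3,5) at t=3.7066 ← occupied
  → r_2 = 3.7066
beam 3: φ=180°, α=150°
  dir = (cos 150°, sin 150°) = (-0.8660, 0.5000); from cell (1,1)
  next x-line at t=0.7621, next y-line at t=0.4200; Δt_x=1.1547, Δt_y=2.0000
    y: enter (1,2) at t=0.4200
    x: enter (0,2) at t=0.7621 ← occupied
  → r_3 = 0.7621
beam 4: φ=270°, α=240°
  dir = (cos 240°, sin 240°) = (-0.5000, -0.8660); from cell (1,1)
  next x-line at t=1.3200, next y-line at t=0.9122; Δt_x=2.0000, Δt_y=1.1547
    y: enter (1,0) at t=0.9122 ← occupied
  → r_4 = 0.9122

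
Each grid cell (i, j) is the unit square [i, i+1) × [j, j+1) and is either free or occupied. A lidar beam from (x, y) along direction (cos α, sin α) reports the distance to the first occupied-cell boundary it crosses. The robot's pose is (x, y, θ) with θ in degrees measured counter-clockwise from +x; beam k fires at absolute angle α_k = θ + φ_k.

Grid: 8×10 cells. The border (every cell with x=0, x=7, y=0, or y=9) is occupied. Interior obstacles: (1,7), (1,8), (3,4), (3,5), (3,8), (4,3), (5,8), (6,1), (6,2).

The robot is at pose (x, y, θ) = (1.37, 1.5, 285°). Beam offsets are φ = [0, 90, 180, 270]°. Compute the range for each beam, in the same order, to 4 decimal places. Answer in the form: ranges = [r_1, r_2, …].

ranges = [0.5176, 4.7933, 1.4296, 0.3831]

beam 1: φ=0°, α=285°
  cosα=0.2588 sinα=-0.9659 | (1,1) | tMaxX 2.4341 tMaxY 0.5176 | tΔX 3.8637 tΔY 1.0353
    t=0.5176 [y] (1,0) — stop
  → r_1 = 0.5176
beam 2: φ=90°, α=15°
  cosα=0.9659 sinα=0.2588 | (1,1) | tMaxX 0.6522 tMaxY 1.9319 | tΔX 1.0353 tΔY 3.8637
    t=0.6522 [x] (2,1)
    t=1.6875 [x] (3,1)
    t=1.9319 [y] (3,2)
    t=2.7228 [x] (4,2)
    t=3.7581 [x] (5,2)
    t=4.7933 [x] (6,2) — stop
  → r_2 = 4.7933
beam 3: φ=180°, α=105°
  cosα=-0.2588 sinα=0.9659 | (1,1) | tMaxX 1.4296 tMaxY 0.5176 | tΔX 3.8637 tΔY 1.0353
    t=0.5176 [y] (1,2)
    t=1.4296 [x] (0,2) — stop
  → r_3 = 1.4296
beam 4: φ=270°, α=195°
  cosα=-0.9659 sinα=-0.2588 | (1,1) | tMaxX 0.3831 tMaxY 1.9319 | tΔX 1.0353 tΔY 3.8637
    t=0.3831 [x] (0,1) — stop
  → r_4 = 0.3831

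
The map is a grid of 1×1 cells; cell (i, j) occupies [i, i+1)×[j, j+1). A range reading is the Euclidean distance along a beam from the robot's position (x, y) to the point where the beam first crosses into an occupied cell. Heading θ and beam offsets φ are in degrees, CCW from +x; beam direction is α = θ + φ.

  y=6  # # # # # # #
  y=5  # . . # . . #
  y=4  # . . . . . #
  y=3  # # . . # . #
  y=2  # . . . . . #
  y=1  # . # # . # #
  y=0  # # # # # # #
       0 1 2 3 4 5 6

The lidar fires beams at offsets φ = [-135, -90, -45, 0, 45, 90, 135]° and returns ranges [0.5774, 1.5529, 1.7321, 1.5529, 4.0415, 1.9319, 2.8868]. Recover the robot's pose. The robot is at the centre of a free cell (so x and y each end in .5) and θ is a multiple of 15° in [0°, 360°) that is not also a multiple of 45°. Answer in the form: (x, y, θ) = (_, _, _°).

The pose lattice has 19·16 = 304 candidates. Test each by forward raycasting.
  (5.5, 3.5, 15°): beam 1 = 2.8868 ≠ 0.5774 ✗
  (1.5, 1.5, 75°): beam 2 = 0.5176 ≠ 1.5529 ✗
  (2.5, 4.5, 15°): beam 1 = 1.0000 ≠ 0.5774 ✗
  (1.5, 2.5, 105°): beam 1 = 1.0000 ≠ 0.5774 ✗
  …
  (2.5, 3.5, 345°): r_1=0.5774, r_2=1.5529, r_3=1.7321, r_4=1.5529, r_5=4.0415, r_6=1.9319, r_7=2.8868 — all match ✓
Only this pose fits every beam.

(x, y, θ) = (2.5, 3.5, 345°)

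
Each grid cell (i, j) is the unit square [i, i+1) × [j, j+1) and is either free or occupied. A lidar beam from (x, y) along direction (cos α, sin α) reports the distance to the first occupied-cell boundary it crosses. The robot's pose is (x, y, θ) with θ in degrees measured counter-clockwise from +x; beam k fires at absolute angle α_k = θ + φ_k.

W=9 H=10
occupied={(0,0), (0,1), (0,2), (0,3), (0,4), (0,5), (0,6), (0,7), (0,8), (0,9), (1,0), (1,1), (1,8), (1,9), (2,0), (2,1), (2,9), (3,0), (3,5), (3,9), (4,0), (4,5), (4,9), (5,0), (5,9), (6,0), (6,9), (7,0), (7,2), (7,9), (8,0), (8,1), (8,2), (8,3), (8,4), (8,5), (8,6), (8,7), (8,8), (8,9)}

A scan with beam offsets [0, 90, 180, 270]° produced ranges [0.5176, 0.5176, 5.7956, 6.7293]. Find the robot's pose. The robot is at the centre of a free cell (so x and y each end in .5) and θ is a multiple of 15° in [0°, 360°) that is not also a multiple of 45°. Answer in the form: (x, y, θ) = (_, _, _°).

Candidates: 50 free-cell centres × 16 headings = 800 poses. Raycast each; keep the one whose scan matches to 4 dp.
  (4.5, 3.5, 120°): beam 1 = 1.7321 ≠ 0.5176 ✗
  (1.5, 4.5, 195°): beam 2 = 2.5882 ≠ 0.5176 ✗
  (1.5, 5.5, 345°): beam 1 = 1.5529 ≠ 0.5176 ✗
  (5.5, 3.5, 15°): beam 1 = 2.5882 ≠ 0.5176 ✗
  …
  (1.5, 2.5, 165°): r_1=0.5176, r_2=0.5176, r_3=5.7956, r_4=6.7293 — all match ✓
Unique over the lattice → pose = (1.5, 2.5, 165°).

(x, y, θ) = (1.5, 2.5, 165°)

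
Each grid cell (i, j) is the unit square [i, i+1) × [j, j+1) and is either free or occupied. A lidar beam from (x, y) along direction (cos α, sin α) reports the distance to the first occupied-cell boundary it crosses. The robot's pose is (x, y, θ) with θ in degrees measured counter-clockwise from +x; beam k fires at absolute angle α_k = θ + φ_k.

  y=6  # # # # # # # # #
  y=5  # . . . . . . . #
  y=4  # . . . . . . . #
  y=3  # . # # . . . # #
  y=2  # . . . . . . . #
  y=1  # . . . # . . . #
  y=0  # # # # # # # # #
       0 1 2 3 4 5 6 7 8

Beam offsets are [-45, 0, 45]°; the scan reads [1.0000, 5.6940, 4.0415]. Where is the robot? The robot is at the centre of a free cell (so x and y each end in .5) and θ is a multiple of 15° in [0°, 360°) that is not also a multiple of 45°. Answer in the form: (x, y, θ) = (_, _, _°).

(x, y, θ) = (6.5, 5.5, 195°)

Enumerate (i+0.5, j+0.5, θ) over the 31 free cells and 16 admissible headings. For each, cast all 3 beams and compare to the given ranges.
  (3.5, 1.5, 285°): beam 1 = 0.5774 ≠ 1.0000 ✗
  (1.5, 4.5, 285°): beam 2 = 3.6235 ≠ 5.6940 ✗
  (5.5, 5.5, 75°): beam 2 = 0.5176 ≠ 5.6940 ✗
  …
  (6.5, 5.5, 195°): r_1=1.0000, r_2=5.6940, r_3=4.0415 — all match ✓
Only this pose fits every beam.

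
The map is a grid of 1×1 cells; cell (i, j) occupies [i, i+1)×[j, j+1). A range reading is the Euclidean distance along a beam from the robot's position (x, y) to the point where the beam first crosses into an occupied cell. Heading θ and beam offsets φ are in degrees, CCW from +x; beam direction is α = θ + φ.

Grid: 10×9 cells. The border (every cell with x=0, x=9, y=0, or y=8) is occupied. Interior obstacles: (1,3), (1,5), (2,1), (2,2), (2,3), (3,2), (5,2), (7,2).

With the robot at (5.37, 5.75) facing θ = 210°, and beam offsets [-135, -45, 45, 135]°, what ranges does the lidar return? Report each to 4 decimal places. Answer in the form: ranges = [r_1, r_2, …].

beam 1: φ=-135°, α=75°
  d=(0.2588,0.9659)  start (5,5)  tX=2.4341 tY=0.2588  stride 1/|dx|=3.8637 1/|dy|=1.0353
    cross y-line → (5,6), t=0.2588
    cross y-line → (5,7), t=1.2941
    cross y-line → (5,8), t=2.3294 (wall)
  → r_1 = 2.3294
beam 2: φ=-45°, α=165°
  d=(-0.9659,0.2588)  start (5,5)  tX=0.3831 tY=0.9659  stride 1/|dx|=1.0353 1/|dy|=3.8637
    cross x-line → (4,5), t=0.3831
    cross y-line → (4,6), t=0.9659
    cross x-line → (3,6), t=1.4183
    cross x-line → (2,6), t=2.4536
    cross x-line → (1,6), t=3.4889
    cross x-line → (0,6), t=4.5242 (wall)
  → r_2 = 4.5242
beam 3: φ=45°, α=255°
  d=(-0.2588,-0.9659)  start (5,5)  tX=1.4296 tY=0.7765  stride 1/|dx|=3.8637 1/|dy|=1.0353
    cross y-line → (5,4), t=0.7765
    cross x-line → (4,4), t=1.4296
    cross y-line → (4,3), t=1.8117
    cross y-line → (4,2), t=2.8470
    cross y-line → (4,1), t=3.8823
    cross y-line → (4,0), t=4.9176 (wall)
  → r_3 = 4.9176
beam 4: φ=135°, α=345°
  d=(0.9659,-0.2588)  start (5,5)  tX=0.6522 tY=2.8978  stride 1/|dx|=1.0353 1/|dy|=3.8637
    cross x-line → (6,5), t=0.6522
    cross x-line → (7,5), t=1.6875
    cross x-line → (8,5), t=2.7228
    cross y-line → (8,4), t=2.8978
    cross x-line → (9,4), t=3.7581 (wall)
  → r_4 = 3.7581

ranges = [2.3294, 4.5242, 4.9176, 3.7581]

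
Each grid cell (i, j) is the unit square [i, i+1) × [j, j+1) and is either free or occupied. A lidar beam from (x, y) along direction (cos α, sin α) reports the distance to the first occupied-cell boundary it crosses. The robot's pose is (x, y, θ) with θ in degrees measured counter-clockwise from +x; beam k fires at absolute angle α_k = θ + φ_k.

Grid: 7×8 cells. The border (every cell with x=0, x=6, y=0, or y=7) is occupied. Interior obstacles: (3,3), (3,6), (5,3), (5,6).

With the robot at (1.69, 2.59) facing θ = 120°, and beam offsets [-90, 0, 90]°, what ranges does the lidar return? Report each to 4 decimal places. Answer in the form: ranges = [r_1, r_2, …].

beam 1: φ=-90°, α=30°
  dir = (cos 30°, sin 30°) = (0.8660, 0.5000); from cell (1,2)
  next x-line at t=0.3580, next y-line at t=0.8200; Δt_x=1.1547, Δt_y=2.0000
    x: enter (2,2) at t=0.3580
    y: enter (2,3) at t=0.8200
    x: enter (3,3) at t=1.5127 ← occupied
  → r_1 = 1.5127
beam 2: φ=0°, α=120°
  dir = (cos 120°, sin 120°) = (-0.5000, 0.8660); from cell (1,2)
  next x-line at t=1.3800, next y-line at t=0.4734; Δt_x=2.0000, Δt_y=1.1547
    y: enter (1,3) at t=0.4734
    x: enter (0,3) at t=1.3800 ← occupied
  → r_2 = 1.3800
beam 3: φ=90°, α=210°
  dir = (cos 210°, sin 210°) = (-0.8660, -0.5000); from cell (1,2)
  next x-line at t=0.7967, next y-line at t=1.1800; Δt_x=1.1547, Δt_y=2.0000
    x: enter (0,2) at t=0.7967 ← occupied
  → r_3 = 0.7967

ranges = [1.5127, 1.3800, 0.7967]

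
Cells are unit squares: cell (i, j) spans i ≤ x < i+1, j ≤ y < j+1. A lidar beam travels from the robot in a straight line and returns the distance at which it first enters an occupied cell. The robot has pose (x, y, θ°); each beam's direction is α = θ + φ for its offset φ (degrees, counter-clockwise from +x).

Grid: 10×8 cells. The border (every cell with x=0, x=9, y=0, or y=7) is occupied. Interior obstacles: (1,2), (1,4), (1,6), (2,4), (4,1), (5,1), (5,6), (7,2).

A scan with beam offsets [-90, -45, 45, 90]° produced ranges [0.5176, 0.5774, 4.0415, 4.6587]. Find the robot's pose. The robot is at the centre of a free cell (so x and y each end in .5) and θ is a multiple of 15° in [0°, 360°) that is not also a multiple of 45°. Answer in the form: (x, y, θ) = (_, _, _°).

(x, y, θ) = (5.5, 2.5, 345°)

Candidates: 40 free-cell centres × 16 headings = 640 poses. Raycast each; keep the one whose scan matches to 4 dp.
  (1.5, 1.5, 30°): beam 1 = 0.5774 ≠ 0.5176 ✗
  (3.5, 6.5, 120°): beam 1 = 1.0000 ≠ 0.5176 ✗
  (1.5, 3.5, 120°): beam 1 = 1.0000 ≠ 0.5176 ✗
  (7.5, 3.5, 345°): beam 3 = 1.7321 ≠ 4.0415 ✗
  (3.5, 2.5, 75°): beam 1 = 1.9319 ≠ 0.5176 ✗
  …
  (5.5, 2.5, 345°): r_1=0.5176, r_2=0.5774, r_3=4.0415, r_4=4.6587 — all match ✓
Unique over the lattice → pose = (5.5, 2.5, 345°).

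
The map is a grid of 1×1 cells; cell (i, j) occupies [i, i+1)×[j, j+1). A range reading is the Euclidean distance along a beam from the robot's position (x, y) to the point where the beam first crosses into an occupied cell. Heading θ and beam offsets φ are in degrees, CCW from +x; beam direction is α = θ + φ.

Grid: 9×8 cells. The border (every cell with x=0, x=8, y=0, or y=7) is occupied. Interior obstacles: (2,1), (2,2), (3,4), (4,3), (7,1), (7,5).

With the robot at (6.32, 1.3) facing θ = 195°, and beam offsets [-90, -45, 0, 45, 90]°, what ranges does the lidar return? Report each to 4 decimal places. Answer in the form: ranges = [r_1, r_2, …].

ranges = [5.9011, 6.1430, 1.1591, 0.3464, 0.3106]

beam 1: φ=-90°, α=105°
  direction (-0.2588, 0.9659); cell (6,1); t to first gridline: x 1.2364, y 0.7247 (then +3.8637 / +1.0353)
    (6,2) via y @ 0.7247
    (5,2) via x @ 1.2364
    (5,3) via y @ 1.7600
    (5,4) via y @ 2.7952
    (5,5) via y @ 3.8305
    (5,6) via y @ 4.8658
    (4,6) via x @ 5.1001
    (4,7) via y @ 5.9011  # hit
  → r_1 = 5.9011
beam 2: φ=-45°, α=150°
  direction (-0.8660, 0.5000); cell (6,1); t to first gridline: x 0.3695, y 1.4000 (then +1.1547 / +2.0000)
    (5,1) via x @ 0.3695
    (5,2) via y @ 1.4000
    (4,2) via x @ 1.5242
    (3,2) via x @ 2.6789
    (3,3) via y @ 3.4000
    (2,3) via x @ 3.8336
    (1,3) via x @ 4.9883
    (1,4) via y @ 5.4000
    (0,4) via x @ 6.1430  # hit
  → r_2 = 6.1430
beam 3: φ=0°, α=195°
  direction (-0.9659, -0.2588); cell (6,1); t to first gridline: x 0.3313, y 1.1591 (then +1.0353 / +3.8637)
    (5,1) via x @ 0.3313
    (5,0) via y @ 1.1591  # hit
  → r_3 = 1.1591
beam 4: φ=45°, α=240°
  direction (-0.5000, -0.8660); cell (6,1); t to first gridline: x 0.6400, y 0.3464 (then +2.0000 / +1.1547)
    (6,0) via y @ 0.3464  # hit
  → r_4 = 0.3464
beam 5: φ=90°, α=285°
  direction (0.2588, -0.9659); cell (6,1); t to first gridline: x 2.6273, y 0.3106 (then +3.8637 / +1.0353)
    (6,0) via y @ 0.3106  # hit
  → r_5 = 0.3106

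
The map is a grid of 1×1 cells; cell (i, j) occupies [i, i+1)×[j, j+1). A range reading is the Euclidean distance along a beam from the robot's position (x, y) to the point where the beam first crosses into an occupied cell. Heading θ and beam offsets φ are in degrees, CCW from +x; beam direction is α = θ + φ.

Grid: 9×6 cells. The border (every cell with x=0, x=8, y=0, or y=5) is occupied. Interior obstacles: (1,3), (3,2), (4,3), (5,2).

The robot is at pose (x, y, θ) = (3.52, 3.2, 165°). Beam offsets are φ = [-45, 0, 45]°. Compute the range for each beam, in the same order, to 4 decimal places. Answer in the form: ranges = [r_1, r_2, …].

beam 1: φ=-45°, α=120°
  cosα=-0.5000 sinα=0.8660 | (3,3) | tMaxX 1.0400 tMaxY 0.9238 | tΔX 2.0000 tΔY 1.1547
    t=0.9238 [y] (3,4)
    t=1.0400 [x] (2,4)
    t=2.0785 [y] (2,5) — stop
  → r_1 = 2.0785
beam 2: φ=0°, α=165°
  cosα=-0.9659 sinα=0.2588 | (3,3) | tMaxX 0.5383 tMaxY 3.0910 | tΔX 1.0353 tΔY 3.8637
    t=0.5383 [x] (2,3)
    t=1.5736 [x] (1,3) — stop
  → r_2 = 1.5736
beam 3: φ=45°, α=210°
  cosα=-0.8660 sinα=-0.5000 | (3,3) | tMaxX 0.6004 tMaxY 0.4000 | tΔX 1.1547 tΔY 2.0000
    t=0.4000 [y] (3,2) — stop
  → r_3 = 0.4000

ranges = [2.0785, 1.5736, 0.4000]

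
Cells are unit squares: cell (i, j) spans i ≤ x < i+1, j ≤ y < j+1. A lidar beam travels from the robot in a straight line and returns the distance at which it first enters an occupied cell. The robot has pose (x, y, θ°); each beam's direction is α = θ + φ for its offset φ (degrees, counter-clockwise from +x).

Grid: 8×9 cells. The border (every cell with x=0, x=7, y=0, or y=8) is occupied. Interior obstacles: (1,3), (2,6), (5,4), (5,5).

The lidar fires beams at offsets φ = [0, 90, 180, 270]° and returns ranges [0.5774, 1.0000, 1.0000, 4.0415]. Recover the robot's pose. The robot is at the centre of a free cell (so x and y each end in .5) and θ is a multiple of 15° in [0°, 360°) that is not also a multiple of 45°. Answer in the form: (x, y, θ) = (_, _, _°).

(x, y, θ) = (3.5, 7.5, 60°)

Candidates: 38 free-cell centres × 16 headings = 608 poses. Raycast each; keep the one whose scan matches to 4 dp.
  (1.5, 1.5, 60°): beam 1 = 7.5056 ≠ 0.5774 ✗
  (1.5, 7.5, 15°): beam 1 = 1.9319 ≠ 0.5774 ✗
  (1.5, 7.5, 330°): beam 1 = 1.0000 ≠ 0.5774 ✗
  (4.5, 6.5, 150°): beam 1 = 3.0000 ≠ 0.5774 ✗
  (5.5, 1.5, 300°): beam 2 = 1.7321 ≠ 1.0000 ✗
  …
  (3.5, 7.5, 60°): r_1=0.5774, r_2=1.0000, r_3=1.0000, r_4=4.0415 — all match ✓
Only this pose fits every beam.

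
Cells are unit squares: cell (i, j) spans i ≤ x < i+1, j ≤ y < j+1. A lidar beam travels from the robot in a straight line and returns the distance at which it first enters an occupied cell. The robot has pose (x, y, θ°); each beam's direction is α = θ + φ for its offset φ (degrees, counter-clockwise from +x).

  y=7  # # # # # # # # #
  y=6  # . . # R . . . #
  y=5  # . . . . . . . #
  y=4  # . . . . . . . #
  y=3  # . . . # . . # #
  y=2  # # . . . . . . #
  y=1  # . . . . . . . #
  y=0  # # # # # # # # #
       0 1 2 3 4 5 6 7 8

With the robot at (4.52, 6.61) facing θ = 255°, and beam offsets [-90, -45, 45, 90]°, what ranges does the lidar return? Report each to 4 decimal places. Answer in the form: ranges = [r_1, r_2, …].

ranges = [0.5383, 0.6004, 6.4779, 3.6028]

beam 1: φ=-90°, α=165°
  cosα=-0.9659 sinα=0.2588 | (4,6) | tMaxX 0.5383 tMaxY 1.5068 | tΔX 1.0353 tΔY 3.8637
    t=0.5383 [x] (3,6) — stop
  → r_1 = 0.5383
beam 2: φ=-45°, α=210°
  cosα=-0.8660 sinα=-0.5000 | (4,6) | tMaxX 0.6004 tMaxY 1.2200 | tΔX 1.1547 tΔY 2.0000
    t=0.6004 [x] (3,6) — stop
  → r_2 = 0.6004
beam 3: φ=45°, α=300°
  cosα=0.5000 sinα=-0.8660 | (4,6) | tMaxX 0.9600 tMaxY 0.7044 | tΔX 2.0000 tΔY 1.1547
    t=0.7044 [y] (4,5)
    t=0.9600 [x] (5,5)
    t=1.8591 [y] (5,4)
    t=2.9600 [x] (6,4)
    t=3.0138 [y] (6,3)
    t=4.1685 [y] (6,2)
    t=4.9600 [x] (7,2)
    t=5.3232 [y] (7,1)
    t=6.4779 [y] (7,0) — stop
  → r_3 = 6.4779
beam 4: φ=90°, α=345°
  cosα=0.9659 sinα=-0.2588 | (4,6) | tMaxX 0.4969 tMaxY 2.3569 | tΔX 1.0353 tΔY 3.8637
    t=0.4969 [x] (5,6)
    t=1.5322 [x] (6,6)
    t=2.3569 [y] (6,5)
    t=2.5675 [x] (7,5)
    t=3.6028 [x] (8,5) — stop
  → r_4 = 3.6028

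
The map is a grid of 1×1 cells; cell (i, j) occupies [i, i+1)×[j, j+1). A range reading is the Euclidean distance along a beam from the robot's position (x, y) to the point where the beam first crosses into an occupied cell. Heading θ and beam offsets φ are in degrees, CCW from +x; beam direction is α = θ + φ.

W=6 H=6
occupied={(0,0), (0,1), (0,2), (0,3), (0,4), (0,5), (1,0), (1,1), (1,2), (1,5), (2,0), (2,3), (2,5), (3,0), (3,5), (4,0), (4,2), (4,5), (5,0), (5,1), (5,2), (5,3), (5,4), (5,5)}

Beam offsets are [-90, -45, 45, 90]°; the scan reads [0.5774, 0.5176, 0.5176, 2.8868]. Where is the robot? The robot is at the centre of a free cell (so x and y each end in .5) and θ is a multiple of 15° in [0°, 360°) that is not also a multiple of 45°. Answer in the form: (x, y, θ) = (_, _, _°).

(x, y, θ) = (4.5, 1.5, 60°)

The pose lattice has 12·16 = 192 candidates. Test each by forward raycasting.
  (3.5, 3.5, 195°): beam 1 = 1.5529 ≠ 0.5774 ✗
  (4.5, 1.5, 210°): beam 2 = 2.5882 ≠ 0.5176 ✗
  (3.5, 2.5, 330°): beam 1 = 1.7321 ≠ 0.5774 ✗
  …
  (4.5, 1.5, 60°): r_1=0.5774, r_2=0.5176, r_3=0.5176, r_4=2.8868 — all match ✓
Only this pose fits every beam.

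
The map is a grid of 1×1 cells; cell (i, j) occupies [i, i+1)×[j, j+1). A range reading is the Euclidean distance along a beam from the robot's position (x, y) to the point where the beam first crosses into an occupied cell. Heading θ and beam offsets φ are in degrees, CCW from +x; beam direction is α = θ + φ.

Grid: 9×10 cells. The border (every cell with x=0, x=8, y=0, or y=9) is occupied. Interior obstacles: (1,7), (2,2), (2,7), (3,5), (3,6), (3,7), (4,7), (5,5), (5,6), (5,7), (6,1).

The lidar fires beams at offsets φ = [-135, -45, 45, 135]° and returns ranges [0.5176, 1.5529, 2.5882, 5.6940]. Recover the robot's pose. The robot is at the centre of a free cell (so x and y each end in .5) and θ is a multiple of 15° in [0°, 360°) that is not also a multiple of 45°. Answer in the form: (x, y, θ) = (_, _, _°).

The pose lattice has 45·16 = 720 candidates. Test each by forward raycasting.
  (3.5, 4.5, 75°): beam 1 = 4.0415 ≠ 0.5176 ✗
  (5.5, 2.5, 240°): beam 1 = 4.6587 ≠ 0.5176 ✗
  (3.5, 2.5, 165°): beam 1 = 5.1962 ≠ 0.5176 ✗
  (5.5, 2.5, 165°): beam 1 = 2.8868 ≠ 0.5176 ✗
  …
  (6.5, 2.5, 60°): r_1=0.5176, r_2=1.5529, r_3=2.5882, r_4=5.6940 — all match ✓
Unique over the lattice → pose = (6.5, 2.5, 60°).

(x, y, θ) = (6.5, 2.5, 60°)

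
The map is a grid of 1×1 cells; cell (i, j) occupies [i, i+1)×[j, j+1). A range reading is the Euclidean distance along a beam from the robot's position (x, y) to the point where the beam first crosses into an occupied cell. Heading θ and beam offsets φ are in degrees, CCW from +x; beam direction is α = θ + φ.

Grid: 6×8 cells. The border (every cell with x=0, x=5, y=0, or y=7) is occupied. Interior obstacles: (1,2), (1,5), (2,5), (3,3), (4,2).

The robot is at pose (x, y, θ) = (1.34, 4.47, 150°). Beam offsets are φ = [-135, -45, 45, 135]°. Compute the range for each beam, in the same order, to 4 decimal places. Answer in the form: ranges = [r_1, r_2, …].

ranges = [3.7891, 0.5487, 0.3520, 1.5219]

beam 1: φ=-135°, α=15°
  d=(0.9659,0.2588)  start (1,4)  tX=0.6833 tY=2.0478  stride 1/|dx|=1.0353 1/|dy|=3.8637
    cross x-line → (2,4), t=0.6833
    cross x-line → (3,4), t=1.7186
    cross y-line → (3,5), t=2.0478
    cross x-line → (4,5), t=2.7538
    cross x-line → (5,5), t=3.7891 (wall)
  → r_1 = 3.7891
beam 2: φ=-45°, α=105°
  d=(-0.2588,0.9659)  start (1,4)  tX=1.3137 tY=0.5487  stride 1/|dx|=3.8637 1/|dy|=1.0353
    cross y-line → (1,5), t=0.5487 (wall)
  → r_2 = 0.5487
beam 3: φ=45°, α=195°
  d=(-0.9659,-0.2588)  start (1,4)  tX=0.3520 tY=1.8159  stride 1/|dx|=1.0353 1/|dy|=3.8637
    cross x-line → (0,4), t=0.3520 (wall)
  → r_3 = 0.3520
beam 4: φ=135°, α=285°
  d=(0.2588,-0.9659)  start (1,4)  tX=2.5500 tY=0.4866  stride 1/|dx|=3.8637 1/|dy|=1.0353
    cross y-line → (1,3), t=0.4866
    cross y-line → (1,2), t=1.5219 (wall)
  → r_4 = 1.5219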